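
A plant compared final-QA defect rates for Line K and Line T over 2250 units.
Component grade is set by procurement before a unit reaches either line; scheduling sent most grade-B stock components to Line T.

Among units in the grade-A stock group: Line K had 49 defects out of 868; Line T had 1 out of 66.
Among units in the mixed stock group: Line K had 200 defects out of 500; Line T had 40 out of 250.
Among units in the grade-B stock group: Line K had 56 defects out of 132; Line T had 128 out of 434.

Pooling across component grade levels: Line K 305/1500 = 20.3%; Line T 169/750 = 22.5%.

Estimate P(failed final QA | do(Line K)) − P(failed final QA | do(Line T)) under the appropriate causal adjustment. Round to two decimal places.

+0.13

The imbalance in component grade arose from how units were allocated, not from anything the line did; and component grade independently affects the outcome. The pooled gap is confounded — condition on component grade.
Adjusting over the population distribution of component grade: 0.415·(0.056−0.015) + 0.333·(0.400−0.160) + 0.252·(0.424−0.295) = +0.130.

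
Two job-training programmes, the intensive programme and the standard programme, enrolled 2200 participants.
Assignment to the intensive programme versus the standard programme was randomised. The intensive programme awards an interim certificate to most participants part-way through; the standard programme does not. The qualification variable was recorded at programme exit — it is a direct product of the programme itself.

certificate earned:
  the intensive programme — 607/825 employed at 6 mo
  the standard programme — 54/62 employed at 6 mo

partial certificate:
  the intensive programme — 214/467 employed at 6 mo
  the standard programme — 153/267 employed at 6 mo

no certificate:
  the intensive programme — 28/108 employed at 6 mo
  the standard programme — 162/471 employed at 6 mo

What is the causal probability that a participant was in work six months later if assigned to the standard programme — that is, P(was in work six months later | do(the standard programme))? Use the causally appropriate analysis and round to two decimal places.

0.46

The distribution of qualification attained during the programme is itself part of what the programme does — it is an intermediate outcome. Holding it fixed would remove that part of the effect; the total effect is the pooled difference.
So P(outcome | do(the standard programme)) is just the pooled rate for the standard programme: 369/800 = 0.461.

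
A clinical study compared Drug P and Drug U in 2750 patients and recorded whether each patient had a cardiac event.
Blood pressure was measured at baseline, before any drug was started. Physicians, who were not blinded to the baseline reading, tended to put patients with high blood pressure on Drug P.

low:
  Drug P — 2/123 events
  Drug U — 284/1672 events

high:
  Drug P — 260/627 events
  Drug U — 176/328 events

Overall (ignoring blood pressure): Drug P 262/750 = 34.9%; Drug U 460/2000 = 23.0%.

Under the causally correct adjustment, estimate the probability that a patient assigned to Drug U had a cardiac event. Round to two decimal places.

0.30

Within every blood pressure level Drug P has the lower rate, yet pooled Drug U does — Simpson's reversal.
Blood pressure differs across drugs for reasons unrelated to any effect of the drug itself, and it separately predicts the outcome — a classic confounder. We must compare within blood pressure levels.
Standardising Drug U to the population blood pressure mix: 0.653·284/1672 + 0.347·176/328 = 0.297.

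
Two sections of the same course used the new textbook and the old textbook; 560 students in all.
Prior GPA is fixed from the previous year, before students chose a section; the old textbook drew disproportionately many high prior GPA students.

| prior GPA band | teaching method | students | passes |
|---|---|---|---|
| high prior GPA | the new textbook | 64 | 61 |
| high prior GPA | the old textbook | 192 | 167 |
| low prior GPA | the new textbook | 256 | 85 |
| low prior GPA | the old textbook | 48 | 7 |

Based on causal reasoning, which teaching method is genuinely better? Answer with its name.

the new textbook

Nothing the teaching method does changes prior GPA band; the imbalance is an allocation artefact. With prior GPA band also predicting the outcome, the pooled figure is confounded, and the within-stratum comparison is the causal one.
Within each level — high prior GPA: 95.3% vs 87.0%; low prior GPA: 33.2% vs 14.6% — the new textbook is higher every time.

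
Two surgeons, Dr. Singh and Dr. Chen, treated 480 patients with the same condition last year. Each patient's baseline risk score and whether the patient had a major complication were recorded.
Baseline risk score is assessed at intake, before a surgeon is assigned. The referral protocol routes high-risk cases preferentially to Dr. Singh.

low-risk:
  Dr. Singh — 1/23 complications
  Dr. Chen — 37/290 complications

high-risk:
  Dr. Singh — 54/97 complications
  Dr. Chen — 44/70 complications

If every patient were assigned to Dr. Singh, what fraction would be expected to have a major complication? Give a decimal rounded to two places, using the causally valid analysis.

0.22

Within every baseline risk score level Dr. Singh has the lower rate, yet pooled Dr. Chen does — Simpson's reversal.
The imbalance in baseline risk score arose from how patients were allocated, not from anything the surgeon did; and baseline risk score independently affects the outcome. The pooled gap is confounded — condition on baseline risk score.
Standardising Dr. Singh to the population baseline risk score mix: 0.652·1/23 + 0.348·54/97 = 0.222.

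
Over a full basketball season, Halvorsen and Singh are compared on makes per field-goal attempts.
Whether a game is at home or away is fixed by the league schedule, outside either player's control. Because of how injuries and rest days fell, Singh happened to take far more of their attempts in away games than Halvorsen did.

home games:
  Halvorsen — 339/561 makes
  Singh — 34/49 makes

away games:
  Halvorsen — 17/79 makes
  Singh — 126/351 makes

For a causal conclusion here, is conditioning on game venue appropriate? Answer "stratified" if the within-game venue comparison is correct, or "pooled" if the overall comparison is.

Game venue is set before the player has any effect — it is not caused by the player — and it independently drives the outcome. That makes it a confounder, so the causal comparison is within game venue levels.
Within each level — home games: 60.4% vs 69.4%; away games: 21.5% vs 35.9% — Singh is higher every time.

stratified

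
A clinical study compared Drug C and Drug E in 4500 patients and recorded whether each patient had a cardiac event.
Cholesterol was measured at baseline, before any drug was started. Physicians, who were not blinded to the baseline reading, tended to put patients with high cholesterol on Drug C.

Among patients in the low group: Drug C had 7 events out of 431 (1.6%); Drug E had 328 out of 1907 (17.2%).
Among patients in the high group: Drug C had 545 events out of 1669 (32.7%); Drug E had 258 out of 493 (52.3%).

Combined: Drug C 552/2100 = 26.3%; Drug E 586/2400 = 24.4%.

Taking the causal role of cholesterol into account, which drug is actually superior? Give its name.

Drug C

Here cholesterol is a common cause — it drives both which drug a case falls under and the outcome. The crude comparison mixes populations; the stratum-specific rates are the causally relevant ones.
Within each level — low: 1.6% vs 17.2%; high: 32.7% vs 52.3% — Drug C is lower every time.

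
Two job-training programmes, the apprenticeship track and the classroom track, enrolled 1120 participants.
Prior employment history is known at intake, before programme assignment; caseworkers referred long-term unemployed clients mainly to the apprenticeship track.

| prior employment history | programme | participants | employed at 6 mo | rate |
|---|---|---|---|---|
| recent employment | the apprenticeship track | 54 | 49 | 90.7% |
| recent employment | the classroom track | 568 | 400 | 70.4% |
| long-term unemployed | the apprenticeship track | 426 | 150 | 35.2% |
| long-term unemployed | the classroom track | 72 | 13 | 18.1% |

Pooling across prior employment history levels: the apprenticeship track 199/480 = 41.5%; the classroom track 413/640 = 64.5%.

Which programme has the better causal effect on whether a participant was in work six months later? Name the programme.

the apprenticeship track

The stratified and pooled comparisons disagree (the apprenticeship track wins within each prior employment history; the classroom track wins overall), so the answer turns on the causal role of prior employment history.
Since prior employment history is a pre-existing factor (not a product of the programme) and it affects the outcome on its own, it is a confounder. The stratified rates, not the pooled rate, identify the causal effect.
Within each level — recent employment: 90.7% vs 70.4%; long-term unemployed: 35.2% vs 18.1% — the apprenticeship track is higher every time.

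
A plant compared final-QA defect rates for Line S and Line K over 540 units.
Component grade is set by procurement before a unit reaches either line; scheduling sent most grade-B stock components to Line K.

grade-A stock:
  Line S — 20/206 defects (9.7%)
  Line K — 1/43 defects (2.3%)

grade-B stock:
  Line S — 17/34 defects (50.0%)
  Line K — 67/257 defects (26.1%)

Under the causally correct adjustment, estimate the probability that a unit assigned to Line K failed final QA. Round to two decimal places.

0.15

The stratified and pooled comparisons disagree (Line K wins within each component grade; Line S wins overall), so the answer turns on the causal role of component grade.
Since component grade is a pre-existing factor (not a product of the line) and it affects the outcome on its own, it is a confounder. The stratified rates, not the pooled rate, identify the causal effect.
Standardising Line K to the population component grade mix: 0.461·1/43 + 0.539·67/257 = 0.151.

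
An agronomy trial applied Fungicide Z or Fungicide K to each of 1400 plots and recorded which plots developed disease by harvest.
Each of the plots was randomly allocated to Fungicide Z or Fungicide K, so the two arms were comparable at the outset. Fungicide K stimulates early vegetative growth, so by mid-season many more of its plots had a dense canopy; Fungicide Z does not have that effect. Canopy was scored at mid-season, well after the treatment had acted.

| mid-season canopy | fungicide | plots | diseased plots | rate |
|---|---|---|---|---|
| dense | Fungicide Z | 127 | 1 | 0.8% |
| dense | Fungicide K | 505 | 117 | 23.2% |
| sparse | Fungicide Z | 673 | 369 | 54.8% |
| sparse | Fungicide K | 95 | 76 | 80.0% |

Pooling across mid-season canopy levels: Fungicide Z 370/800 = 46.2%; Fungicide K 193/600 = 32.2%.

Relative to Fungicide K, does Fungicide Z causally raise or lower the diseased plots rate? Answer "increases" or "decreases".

Fungicide Z is lower inside every mid-season canopy stratum but Fungicide K is lower in aggregate. Whether to stratify depends on how mid-season canopy relates to the fungicide.
Because the fungicide influences mid-season canopy, mid-season canopy is a post-treatment mediator, not a confounder. Stratifying on it would bias the estimate; the causal effect is the crude pooled difference.
Pooled: Fungicide Z 46.2% vs Fungicide K 32.2%; Fungicide K is lower overall.

increases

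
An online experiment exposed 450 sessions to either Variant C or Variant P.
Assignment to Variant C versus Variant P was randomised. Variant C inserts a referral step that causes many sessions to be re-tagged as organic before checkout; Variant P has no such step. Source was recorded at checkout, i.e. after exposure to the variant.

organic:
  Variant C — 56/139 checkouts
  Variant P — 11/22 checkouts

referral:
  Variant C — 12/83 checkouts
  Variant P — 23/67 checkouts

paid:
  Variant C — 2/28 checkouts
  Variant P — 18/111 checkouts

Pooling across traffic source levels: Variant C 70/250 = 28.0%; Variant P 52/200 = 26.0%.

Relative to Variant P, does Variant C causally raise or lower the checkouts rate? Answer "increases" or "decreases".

Stratifying would compare variants among sessions the variants themselves sorted into traffic source groups — a form of selection on an intermediate. The unconditioned pooled rates give the total causal effect.
Pooled: Variant C 28.0% vs Variant P 26.0%; Variant C is higher overall.

increases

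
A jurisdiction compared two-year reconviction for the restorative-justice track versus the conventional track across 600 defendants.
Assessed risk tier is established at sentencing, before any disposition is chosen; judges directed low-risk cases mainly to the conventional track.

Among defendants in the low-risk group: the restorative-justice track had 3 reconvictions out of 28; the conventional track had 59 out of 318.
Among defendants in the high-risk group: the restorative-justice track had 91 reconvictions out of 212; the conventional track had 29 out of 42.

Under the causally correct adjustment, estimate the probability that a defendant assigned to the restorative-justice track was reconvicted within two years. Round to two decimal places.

The stratified and pooled comparisons disagree (the restorative-justice track wins within each assessed risk tier; the conventional track wins overall), so the answer turns on the causal role of assessed risk tier.
The imbalance in assessed risk tier arose from how defendants were allocated, not from anything the disposition did; and assessed risk tier independently affects the outcome. The pooled gap is confounded — condition on assessed risk tier.
Standardising the restorative-justice track to the population assessed risk tier mix: 0.577·3/28 + 0.423·91/212 = 0.243.

0.24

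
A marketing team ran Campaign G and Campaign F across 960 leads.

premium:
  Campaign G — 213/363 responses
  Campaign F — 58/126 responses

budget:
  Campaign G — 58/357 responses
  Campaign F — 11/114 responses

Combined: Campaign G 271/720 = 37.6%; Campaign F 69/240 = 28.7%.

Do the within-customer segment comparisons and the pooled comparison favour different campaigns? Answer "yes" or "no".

no

Within each customer segment level (premium 58.7% vs 46.0%; budget 16.2% vs 9.6%), Campaign G has the higher rate every time. Pooled: 37.6% vs 28.7% — Campaign G has the higher rate overall. They agree.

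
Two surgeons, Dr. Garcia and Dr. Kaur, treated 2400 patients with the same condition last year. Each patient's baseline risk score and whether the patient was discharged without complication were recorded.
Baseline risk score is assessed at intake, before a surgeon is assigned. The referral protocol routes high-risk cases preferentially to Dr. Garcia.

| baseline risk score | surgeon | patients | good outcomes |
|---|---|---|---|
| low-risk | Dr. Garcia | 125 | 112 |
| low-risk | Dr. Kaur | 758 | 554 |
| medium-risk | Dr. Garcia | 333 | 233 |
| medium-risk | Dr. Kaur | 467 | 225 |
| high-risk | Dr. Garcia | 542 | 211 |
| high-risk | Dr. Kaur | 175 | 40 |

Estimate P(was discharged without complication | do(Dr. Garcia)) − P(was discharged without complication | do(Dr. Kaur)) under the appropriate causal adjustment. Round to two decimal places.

+0.18

The baseline risk score-specific comparison favours Dr. Garcia throughout, but the pooled figures favour Dr. Kaur. The question is whether to condition on baseline risk score.
Since baseline risk score is a pre-existing factor (not a product of the surgeon) and it affects the outcome on its own, it is a confounder. The stratified rates, not the pooled rate, identify the causal effect.
Adjusting over the population distribution of baseline risk score: 0.368·(0.896−0.731) + 0.333·(0.700−0.482) + 0.299·(0.389−0.229) = +0.181.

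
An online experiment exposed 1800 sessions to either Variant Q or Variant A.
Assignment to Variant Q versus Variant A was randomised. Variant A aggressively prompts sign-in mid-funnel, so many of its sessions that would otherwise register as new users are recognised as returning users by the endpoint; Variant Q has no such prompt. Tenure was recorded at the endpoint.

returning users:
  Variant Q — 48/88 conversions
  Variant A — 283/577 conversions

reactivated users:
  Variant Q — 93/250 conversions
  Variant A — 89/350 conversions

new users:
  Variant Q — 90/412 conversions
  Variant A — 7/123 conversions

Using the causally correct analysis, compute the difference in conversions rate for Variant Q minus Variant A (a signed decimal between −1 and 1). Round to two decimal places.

-0.05

Stratifying would compare variants among sessions the variants themselves sorted into user tenure groups — a form of selection on an intermediate. The unconditioned pooled rates give the total causal effect.
The causal difference is the pooled difference: 0.308 − 0.361 = -0.053.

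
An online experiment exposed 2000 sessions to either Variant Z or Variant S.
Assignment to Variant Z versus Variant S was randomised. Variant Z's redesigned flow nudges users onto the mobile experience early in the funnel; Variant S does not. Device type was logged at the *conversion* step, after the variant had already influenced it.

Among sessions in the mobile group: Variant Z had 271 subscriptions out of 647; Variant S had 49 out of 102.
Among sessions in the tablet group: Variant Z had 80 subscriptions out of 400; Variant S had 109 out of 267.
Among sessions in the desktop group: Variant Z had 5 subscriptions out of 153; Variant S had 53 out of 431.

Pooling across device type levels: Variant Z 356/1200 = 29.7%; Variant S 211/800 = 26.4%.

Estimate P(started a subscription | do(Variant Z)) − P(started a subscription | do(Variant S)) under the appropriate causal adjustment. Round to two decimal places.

+0.03

Variant S is higher inside every device type stratum but Variant Z is higher in aggregate. Whether to stratify depends on how device type relates to the variant.
Device type here is a post-treatment variable shaped by the variant; conditioning on it would introduce bias rather than remove it. The overall comparison is the causal one.
The causal difference is the pooled difference: 0.297 − 0.264 = +0.033.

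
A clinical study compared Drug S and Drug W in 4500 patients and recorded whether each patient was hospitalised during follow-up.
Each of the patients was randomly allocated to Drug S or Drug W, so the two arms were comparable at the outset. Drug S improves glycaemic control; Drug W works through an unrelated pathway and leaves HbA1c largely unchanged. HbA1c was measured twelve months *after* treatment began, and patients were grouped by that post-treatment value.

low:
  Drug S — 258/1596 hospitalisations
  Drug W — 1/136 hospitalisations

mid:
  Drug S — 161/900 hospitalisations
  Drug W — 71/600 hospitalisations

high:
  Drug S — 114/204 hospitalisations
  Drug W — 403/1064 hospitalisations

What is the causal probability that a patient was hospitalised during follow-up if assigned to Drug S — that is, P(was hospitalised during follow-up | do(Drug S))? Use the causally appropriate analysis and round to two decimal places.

Drug W is lower inside every HbA1c stratum but Drug S is lower in aggregate. Whether to stratify depends on how HbA1c relates to the drug.
The distribution of HbA1c is itself part of what the drug does — it is an intermediate outcome. Holding it fixed would remove that part of the effect; the total effect is the pooled difference.
So P(outcome | do(Drug S)) is just the pooled rate for Drug S: 533/2700 = 0.197.

0.20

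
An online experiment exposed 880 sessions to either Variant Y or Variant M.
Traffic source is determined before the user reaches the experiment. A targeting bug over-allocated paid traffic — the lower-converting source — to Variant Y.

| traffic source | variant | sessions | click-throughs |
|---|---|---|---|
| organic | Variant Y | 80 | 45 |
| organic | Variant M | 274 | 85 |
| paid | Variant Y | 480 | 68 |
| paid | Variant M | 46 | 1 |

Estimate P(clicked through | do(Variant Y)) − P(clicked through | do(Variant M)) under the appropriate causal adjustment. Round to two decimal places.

The traffic source-specific comparison favours Variant Y throughout, but the pooled figures favour Variant M. The question is whether to condition on traffic source.
The imbalance in traffic source arose from how sessions were allocated, not from anything the variant did; and traffic source independently affects the outcome. The pooled gap is confounded — condition on traffic source.
Adjusting over the population distribution of traffic source: 0.402·(0.562−0.310) + 0.598·(0.142−0.022) = +0.173.

+0.17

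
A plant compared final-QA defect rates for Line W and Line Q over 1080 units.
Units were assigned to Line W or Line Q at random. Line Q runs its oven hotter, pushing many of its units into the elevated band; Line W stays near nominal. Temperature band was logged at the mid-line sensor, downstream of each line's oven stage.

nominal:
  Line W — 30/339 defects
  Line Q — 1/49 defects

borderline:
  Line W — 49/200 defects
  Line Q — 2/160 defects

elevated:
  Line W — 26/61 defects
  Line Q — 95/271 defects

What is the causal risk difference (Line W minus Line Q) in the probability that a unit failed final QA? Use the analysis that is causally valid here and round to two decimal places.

Line Q is lower inside every in-process temperature band stratum but Line W is lower in aggregate. Whether to stratify depends on how in-process temperature band relates to the line.
In-process temperature band is downstream of the line. One should not condition on a consequence of treatment, so the overall rates are the right comparison.
The causal difference is the pooled difference: 0.175 − 0.204 = -0.029.

-0.03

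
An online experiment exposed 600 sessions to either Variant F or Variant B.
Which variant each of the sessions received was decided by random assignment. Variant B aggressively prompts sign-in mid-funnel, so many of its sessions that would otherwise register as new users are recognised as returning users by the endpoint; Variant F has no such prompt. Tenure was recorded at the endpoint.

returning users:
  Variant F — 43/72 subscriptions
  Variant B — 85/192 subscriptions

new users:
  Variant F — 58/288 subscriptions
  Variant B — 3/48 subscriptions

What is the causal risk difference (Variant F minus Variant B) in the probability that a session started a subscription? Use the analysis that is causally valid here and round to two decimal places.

-0.09

User tenure here is a post-treatment variable shaped by the variant; conditioning on it would introduce bias rather than remove it. The overall comparison is the causal one.
The causal difference is the pooled difference: 0.281 − 0.367 = -0.086.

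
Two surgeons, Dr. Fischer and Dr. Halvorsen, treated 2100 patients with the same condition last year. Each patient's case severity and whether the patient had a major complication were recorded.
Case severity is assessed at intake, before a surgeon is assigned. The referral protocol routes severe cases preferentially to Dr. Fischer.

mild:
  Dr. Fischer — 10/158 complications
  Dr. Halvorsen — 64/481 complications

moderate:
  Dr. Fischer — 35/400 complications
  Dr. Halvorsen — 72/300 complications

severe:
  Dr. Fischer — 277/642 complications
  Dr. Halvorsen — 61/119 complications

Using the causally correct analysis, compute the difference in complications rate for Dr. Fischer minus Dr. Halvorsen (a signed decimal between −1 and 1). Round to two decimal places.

Case severity differs across surgeons for reasons unrelated to any effect of the surgeon itself, and it separately predicts the outcome — a classic confounder. We must compare within case severity levels.
Adjusting over the population distribution of case severity: 0.304·(0.063−0.133) + 0.333·(0.087−0.240) + 0.362·(0.431−0.513) = -0.101.

-0.10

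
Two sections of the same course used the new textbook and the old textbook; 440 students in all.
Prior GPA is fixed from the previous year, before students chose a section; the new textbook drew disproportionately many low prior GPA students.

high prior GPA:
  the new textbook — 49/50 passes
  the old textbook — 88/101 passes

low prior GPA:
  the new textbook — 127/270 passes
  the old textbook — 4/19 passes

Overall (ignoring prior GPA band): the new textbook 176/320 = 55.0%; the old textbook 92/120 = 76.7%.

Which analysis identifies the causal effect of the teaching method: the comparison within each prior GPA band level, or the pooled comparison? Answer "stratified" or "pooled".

stratified

Prior GPA band is set before the teaching method has any effect — it is not caused by the teaching method — and it independently drives the outcome. That makes it a confounder, so the causal comparison is within prior GPA band levels.
Within each level — high prior GPA: 98.0% vs 87.1%; low prior GPA: 47.0% vs 21.1% — the new textbook is higher every time.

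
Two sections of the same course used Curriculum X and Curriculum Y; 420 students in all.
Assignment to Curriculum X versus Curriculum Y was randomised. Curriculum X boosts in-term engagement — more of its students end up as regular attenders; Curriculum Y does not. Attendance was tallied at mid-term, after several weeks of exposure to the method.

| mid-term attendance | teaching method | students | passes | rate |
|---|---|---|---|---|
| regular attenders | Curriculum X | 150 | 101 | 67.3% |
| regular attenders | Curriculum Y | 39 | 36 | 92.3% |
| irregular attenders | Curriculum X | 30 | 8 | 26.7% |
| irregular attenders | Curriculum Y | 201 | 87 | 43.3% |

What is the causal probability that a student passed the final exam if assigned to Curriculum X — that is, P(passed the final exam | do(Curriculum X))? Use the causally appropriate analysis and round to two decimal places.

0.61

Because the teaching method influences mid-term attendance, mid-term attendance is a post-treatment mediator, not a confounder. Stratifying on it would bias the estimate; the causal effect is the crude pooled difference.
So P(outcome | do(Curriculum X)) is just the pooled rate for Curriculum X: 109/180 = 0.606.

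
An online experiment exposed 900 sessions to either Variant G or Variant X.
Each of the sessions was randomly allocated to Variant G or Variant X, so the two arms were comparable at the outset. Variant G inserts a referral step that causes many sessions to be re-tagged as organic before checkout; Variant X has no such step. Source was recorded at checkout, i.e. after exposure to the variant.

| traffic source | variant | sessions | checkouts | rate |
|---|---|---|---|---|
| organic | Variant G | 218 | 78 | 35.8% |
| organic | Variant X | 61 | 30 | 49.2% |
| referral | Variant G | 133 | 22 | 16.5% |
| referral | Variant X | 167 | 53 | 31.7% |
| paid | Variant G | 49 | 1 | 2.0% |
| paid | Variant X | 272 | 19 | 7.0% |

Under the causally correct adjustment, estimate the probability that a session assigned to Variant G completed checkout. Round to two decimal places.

The traffic source-specific comparison favours Variant X throughout, but the pooled figures favour Variant G. The question is whether to condition on traffic source.
The distribution of traffic source is itself part of what the variant does — it is an intermediate outcome. Holding it fixed would remove that part of the effect; the total effect is the pooled difference.
So P(outcome | do(Variant G)) is just the pooled rate for Variant G: 101/400 = 0.253.

0.25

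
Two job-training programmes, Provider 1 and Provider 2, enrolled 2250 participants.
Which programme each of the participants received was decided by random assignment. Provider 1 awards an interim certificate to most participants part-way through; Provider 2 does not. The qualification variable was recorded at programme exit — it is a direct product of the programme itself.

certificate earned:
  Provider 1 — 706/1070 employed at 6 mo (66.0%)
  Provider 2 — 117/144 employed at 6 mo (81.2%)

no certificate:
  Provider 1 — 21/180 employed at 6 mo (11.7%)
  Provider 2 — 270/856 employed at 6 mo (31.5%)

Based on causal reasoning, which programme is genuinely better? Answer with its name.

Qualification attained during the programme is downstream of the programme. One should not condition on a consequence of treatment, so the overall rates are the right comparison.
Pooled: Provider 1 58.2% vs Provider 2 38.7%; Provider 1 is higher overall.

Provider 1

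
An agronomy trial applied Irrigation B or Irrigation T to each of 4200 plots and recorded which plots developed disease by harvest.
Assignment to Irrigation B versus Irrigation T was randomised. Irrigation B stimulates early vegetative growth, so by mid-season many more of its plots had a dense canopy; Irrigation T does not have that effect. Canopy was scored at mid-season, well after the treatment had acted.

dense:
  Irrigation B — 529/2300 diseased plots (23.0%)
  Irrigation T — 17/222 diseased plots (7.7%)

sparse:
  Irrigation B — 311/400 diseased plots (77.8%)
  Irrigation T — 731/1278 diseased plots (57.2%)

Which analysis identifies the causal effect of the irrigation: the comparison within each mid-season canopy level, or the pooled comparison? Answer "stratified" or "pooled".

The stratified and pooled comparisons disagree (Irrigation T wins within each mid-season canopy; Irrigation B wins overall), so the answer turns on the causal role of mid-season canopy.
Stratifying would compare irrigations among plots the irrigations themselves sorted into mid-season canopy groups — a form of selection on an intermediate. The unconditioned pooled rates give the total causal effect.
Pooled: Irrigation B 31.1% vs Irrigation T 49.9%; Irrigation B is lower overall.

pooled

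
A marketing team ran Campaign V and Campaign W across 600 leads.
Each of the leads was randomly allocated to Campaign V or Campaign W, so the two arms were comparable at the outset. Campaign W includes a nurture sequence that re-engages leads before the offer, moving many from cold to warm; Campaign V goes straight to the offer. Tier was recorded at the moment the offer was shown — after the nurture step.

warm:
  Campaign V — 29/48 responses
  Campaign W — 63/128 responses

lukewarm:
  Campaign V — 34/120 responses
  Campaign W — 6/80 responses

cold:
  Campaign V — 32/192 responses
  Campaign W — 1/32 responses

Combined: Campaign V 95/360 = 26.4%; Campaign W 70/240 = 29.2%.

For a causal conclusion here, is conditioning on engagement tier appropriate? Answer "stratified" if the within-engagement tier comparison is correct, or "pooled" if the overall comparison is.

pooled

Engagement tier is recorded after the campaign and is itself shifted by it — it sits on the causal path from campaign to outcome. Conditioning on a mediator would strip out part of the effect we want; the pooled comparison gives the total causal effect.
Pooled: Campaign V 26.4% vs Campaign W 29.2%; Campaign W is higher overall.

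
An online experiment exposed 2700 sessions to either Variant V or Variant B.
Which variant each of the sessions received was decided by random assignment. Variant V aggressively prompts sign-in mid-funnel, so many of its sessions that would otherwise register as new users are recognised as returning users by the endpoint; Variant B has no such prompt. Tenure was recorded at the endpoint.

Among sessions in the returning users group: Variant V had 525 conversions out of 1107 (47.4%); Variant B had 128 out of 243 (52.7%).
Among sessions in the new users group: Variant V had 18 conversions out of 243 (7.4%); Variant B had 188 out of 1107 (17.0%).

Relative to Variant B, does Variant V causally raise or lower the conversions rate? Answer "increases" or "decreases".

increases

User tenure lies on the pathway variant → user tenure → outcome, so adjusting for it blocks the indirect effect. For the total causal effect of variant, use the unadjusted pooled rates.
Pooled: Variant V 40.2% vs Variant B 23.4%; Variant V is higher overall.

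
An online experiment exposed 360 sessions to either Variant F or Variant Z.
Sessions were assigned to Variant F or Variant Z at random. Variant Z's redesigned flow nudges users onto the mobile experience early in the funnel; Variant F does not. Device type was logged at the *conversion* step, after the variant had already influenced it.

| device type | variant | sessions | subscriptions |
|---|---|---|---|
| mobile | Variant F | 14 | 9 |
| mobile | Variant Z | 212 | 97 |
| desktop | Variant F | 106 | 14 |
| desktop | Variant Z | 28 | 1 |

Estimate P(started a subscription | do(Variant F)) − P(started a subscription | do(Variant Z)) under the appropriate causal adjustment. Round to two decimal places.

-0.22

Device type lies on the pathway variant → device type → outcome, so adjusting for it blocks the indirect effect. For the total causal effect of variant, use the unadjusted pooled rates.
The causal difference is the pooled difference: 0.192 − 0.408 = -0.217.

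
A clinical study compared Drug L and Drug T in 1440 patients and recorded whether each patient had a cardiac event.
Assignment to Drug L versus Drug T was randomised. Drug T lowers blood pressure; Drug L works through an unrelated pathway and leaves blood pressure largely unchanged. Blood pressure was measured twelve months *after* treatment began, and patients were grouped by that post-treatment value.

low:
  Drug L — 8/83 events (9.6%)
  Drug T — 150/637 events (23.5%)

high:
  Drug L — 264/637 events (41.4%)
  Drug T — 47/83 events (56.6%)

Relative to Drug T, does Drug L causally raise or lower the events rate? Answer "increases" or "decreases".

increases

Blood pressure is recorded after the drug and is itself shifted by it — it sits on the causal path from drug to outcome. Conditioning on a mediator would strip out part of the effect we want; the pooled comparison gives the total causal effect.
Pooled: Drug L 37.8% vs Drug T 27.4%; Drug T is lower overall.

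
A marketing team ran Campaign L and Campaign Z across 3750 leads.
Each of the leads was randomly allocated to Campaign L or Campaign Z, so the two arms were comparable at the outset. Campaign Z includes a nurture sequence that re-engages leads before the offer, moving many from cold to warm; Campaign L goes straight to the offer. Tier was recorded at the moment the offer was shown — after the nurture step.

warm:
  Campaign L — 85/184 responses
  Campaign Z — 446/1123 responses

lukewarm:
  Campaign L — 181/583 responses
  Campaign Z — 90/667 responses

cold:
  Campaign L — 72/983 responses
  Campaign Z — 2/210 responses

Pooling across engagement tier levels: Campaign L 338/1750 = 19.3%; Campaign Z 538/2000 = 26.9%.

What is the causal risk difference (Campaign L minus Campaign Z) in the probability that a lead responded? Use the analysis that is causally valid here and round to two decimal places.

-0.08

The stratified and pooled comparisons disagree (Campaign L wins within each engagement tier; Campaign Z wins overall), so the answer turns on the causal role of engagement tier.
The distribution of engagement tier is itself part of what the campaign does — it is an intermediate outcome. Holding it fixed would remove that part of the effect; the total effect is the pooled difference.
The causal difference is the pooled difference: 0.193 − 0.269 = -0.076.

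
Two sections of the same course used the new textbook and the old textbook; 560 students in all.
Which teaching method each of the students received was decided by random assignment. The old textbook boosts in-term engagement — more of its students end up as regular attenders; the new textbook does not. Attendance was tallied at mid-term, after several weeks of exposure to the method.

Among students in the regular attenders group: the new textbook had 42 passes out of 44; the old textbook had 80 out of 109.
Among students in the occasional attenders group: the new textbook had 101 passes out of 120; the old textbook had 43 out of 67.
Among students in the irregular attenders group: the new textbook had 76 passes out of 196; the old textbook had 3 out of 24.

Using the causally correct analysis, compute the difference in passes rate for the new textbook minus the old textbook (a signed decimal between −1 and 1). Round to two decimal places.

Because the teaching method influences mid-term attendance, mid-term attendance is a post-treatment mediator, not a confounder. Stratifying on it would bias the estimate; the causal effect is the crude pooled difference.
The causal difference is the pooled difference: 0.608 − 0.630 = -0.022.

-0.02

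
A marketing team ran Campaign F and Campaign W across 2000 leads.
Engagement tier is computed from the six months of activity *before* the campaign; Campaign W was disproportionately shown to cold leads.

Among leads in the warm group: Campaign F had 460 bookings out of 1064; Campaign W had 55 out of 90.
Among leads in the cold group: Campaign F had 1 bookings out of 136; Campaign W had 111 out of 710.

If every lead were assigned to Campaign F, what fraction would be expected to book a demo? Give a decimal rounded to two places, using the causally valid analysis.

Since engagement tier is a pre-existing factor (not a product of the campaign) and it affects the outcome on its own, it is a confounder. The stratified rates, not the pooled rate, identify the causal effect.
Standardising Campaign F to the population engagement tier mix: 0.577·460/1064 + 0.423·1/136 = 0.253.

0.25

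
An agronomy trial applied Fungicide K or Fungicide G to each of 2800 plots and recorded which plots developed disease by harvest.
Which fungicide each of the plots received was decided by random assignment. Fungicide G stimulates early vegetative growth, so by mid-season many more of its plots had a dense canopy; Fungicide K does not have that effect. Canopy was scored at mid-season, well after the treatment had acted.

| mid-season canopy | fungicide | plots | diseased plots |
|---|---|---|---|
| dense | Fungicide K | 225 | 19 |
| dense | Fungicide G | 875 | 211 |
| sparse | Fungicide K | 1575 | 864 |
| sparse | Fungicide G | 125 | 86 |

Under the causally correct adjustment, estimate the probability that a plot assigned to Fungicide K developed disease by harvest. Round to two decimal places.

0.49

The mid-season canopy-specific comparison favours Fungicide K throughout, but the pooled figures favour Fungicide G. The question is whether to condition on mid-season canopy.
Mid-season canopy lies on the pathway fungicide → mid-season canopy → outcome, so adjusting for it blocks the indirect effect. For the total causal effect of fungicide, use the unadjusted pooled rates.
So P(outcome | do(Fungicide K)) is just the pooled rate for Fungicide K: 883/1800 = 0.491.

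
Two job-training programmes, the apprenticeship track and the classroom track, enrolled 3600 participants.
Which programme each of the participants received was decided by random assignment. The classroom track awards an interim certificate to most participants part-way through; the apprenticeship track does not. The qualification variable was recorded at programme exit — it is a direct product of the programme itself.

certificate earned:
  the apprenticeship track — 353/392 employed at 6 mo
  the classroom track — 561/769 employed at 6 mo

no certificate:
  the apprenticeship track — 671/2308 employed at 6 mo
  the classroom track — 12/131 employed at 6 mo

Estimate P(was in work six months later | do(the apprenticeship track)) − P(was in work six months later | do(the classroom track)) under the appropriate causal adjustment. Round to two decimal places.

-0.26

the apprenticeship track is higher inside every qualification attained during the programme stratum but the classroom track is higher in aggregate. Whether to stratify depends on how qualification attained during the programme relates to the programme.
Qualification attained during the programme is downstream of the programme. One should not condition on a consequence of treatment, so the overall rates are the right comparison.
The causal difference is the pooled difference: 0.379 − 0.637 = -0.257.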